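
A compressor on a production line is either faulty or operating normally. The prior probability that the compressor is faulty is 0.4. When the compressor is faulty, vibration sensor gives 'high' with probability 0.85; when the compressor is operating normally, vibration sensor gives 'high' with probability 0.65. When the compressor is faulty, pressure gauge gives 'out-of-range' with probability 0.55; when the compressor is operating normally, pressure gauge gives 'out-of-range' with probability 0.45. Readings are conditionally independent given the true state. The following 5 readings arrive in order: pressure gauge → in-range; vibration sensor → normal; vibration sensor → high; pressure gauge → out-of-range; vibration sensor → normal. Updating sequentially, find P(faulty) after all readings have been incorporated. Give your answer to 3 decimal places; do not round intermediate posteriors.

0.138

After pressure gauge='in-range': P(faulty) = 0.45·0.4000 / (0.45·0.4000 + 0.55·0.6000) ≈ 0.3529
After vibration sensor='normal': P(faulty) = 0.15·0.3529 / (0.15·0.3529 + 0.35·0.6471) ≈ 0.1895
After vibration sensor='high': P(faulty) = 0.85·0.1895 / (0.85·0.1895 + 0.65·0.8105) ≈ 0.2341
After pressure gauge='out-of-range': P(faulty) = 0.55·0.2341 / (0.55·0.2341 + 0.45·0.7659) ≈ 0.2720
After vibration sensor='normal': P(faulty) = 0.15·0.2720 / (0.15·0.2720 + 0.35·0.7280) ≈ 0.1380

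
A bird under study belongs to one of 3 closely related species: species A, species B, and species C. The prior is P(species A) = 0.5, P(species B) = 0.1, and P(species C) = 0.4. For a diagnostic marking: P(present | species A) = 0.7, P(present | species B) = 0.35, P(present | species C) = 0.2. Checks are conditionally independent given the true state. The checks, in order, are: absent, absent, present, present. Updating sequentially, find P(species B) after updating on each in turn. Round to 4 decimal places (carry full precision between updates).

After 'absent': normaliser = 0.3·0.5000 + 0.65·0.1000 + 0.8·0.4000; P(species A) ≈ 0.2804, P(species B) ≈ 0.1215, P(species C) ≈ 0.5981
After 'absent': normaliser = 0.3·0.2804 + 0.65·0.1215 + 0.8·0.5981; P(species A) ≈ 0.1311, P(species B) ≈ 0.1231, P(species C) ≈ 0.7458
After 'present': normaliser = 0.7·0.1311 + 0.35·0.1231 + 0.2·0.7458; P(species A) ≈ 0.3231, P(species B) ≈ 0.1517, P(species C) ≈ 0.5252
After 'present': normaliser = 0.7·0.3231 + 0.35·0.1517 + 0.2·0.5252; P(species A) ≈ 0.5885, P(species B) ≈ 0.1381, P(species C) ≈ 0.2733

0.1381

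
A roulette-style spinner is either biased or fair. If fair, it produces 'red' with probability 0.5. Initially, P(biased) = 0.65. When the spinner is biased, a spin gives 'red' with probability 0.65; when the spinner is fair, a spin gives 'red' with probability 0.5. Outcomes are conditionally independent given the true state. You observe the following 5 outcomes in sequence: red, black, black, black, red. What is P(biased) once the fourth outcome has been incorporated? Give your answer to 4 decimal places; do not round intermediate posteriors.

0.4530

Apply Bayes' rule sequentially, carrying P(biased) forward.
After 'red': P(biased) = 0.65·0.6500 / (0.65·0.6500 + 0.5·0.3500) ≈ 0.7071
After 'black': P(biased) = 0.35·0.7071 / (0.35·0.7071 + 0.5·0.2929) ≈ 0.6283
After 'black': P(biased) = 0.35·0.6283 / (0.35·0.6283 + 0.5·0.3717) ≈ 0.5419
After 'black': P(biased) = 0.35·0.5419 / (0.35·0.5419 + 0.5·0.4581) ≈ 0.4530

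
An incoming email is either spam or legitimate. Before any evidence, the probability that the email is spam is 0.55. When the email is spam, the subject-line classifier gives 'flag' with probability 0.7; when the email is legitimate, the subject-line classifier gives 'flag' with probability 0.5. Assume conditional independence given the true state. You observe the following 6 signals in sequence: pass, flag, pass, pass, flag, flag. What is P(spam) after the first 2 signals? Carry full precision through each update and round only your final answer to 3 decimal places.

After 'pass': P(spam) = 0.3·0.5500 / (0.3·0.5500 + 0.5·0.4500) ≈ 0.4231
After 'flag': P(spam) = 0.7·0.4231 / (0.7·0.4231 + 0.5·0.5769) ≈ 0.5066

0.507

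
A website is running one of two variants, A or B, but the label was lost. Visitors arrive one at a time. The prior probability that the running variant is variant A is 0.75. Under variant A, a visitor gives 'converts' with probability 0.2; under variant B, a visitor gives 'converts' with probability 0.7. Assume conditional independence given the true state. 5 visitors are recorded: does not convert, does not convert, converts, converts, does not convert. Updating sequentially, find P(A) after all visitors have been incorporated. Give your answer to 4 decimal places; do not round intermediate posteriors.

After 'does not convert': P(A) = 0.8·0.7500 / (0.8·0.7500 + 0.3·0.2500) ≈ 0.8889
After 'does not convert': P(A) = 0.8·0.8889 / (0.8·0.8889 + 0.3·0.1111) ≈ 0.9552
After 'converts': P(A) = 0.2·0.9552 / (0.2·0.9552 + 0.7·0.0448) ≈ 0.8591
After 'converts': P(A) = 0.2·0.8591 / (0.2·0.8591 + 0.7·0.1409) ≈ 0.6352
After 'does not convert': P(A) = 0.8·0.6352 / (0.8·0.6352 + 0.3·0.3648) ≈ 0.8228

0.8228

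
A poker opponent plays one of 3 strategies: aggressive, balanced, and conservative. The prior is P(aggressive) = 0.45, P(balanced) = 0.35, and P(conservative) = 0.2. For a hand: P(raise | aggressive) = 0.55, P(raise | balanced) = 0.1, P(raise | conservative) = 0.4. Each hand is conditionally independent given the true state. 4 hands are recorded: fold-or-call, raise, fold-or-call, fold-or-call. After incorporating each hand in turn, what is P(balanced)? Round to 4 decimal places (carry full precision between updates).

After 'fold-or-call': normaliser = 0.45·0.4500 + 0.9·0.3500 + 0.6·0.2000; P(aggressive) ≈ 0.3176, P(balanced) ≈ 0.4941, P(conservative) ≈ 0.1882
After 'raise': normaliser = 0.55·0.3176 + 0.1·0.4941 + 0.4·0.1882; P(aggressive) ≈ 0.5835, P(balanced) ≈ 0.1650, P(conservative) ≈ 0.2515
After 'fold-or-call': normaliser = 0.45·0.5835 + 0.9·0.1650 + 0.6·0.2515; P(aggressive) ≈ 0.4672, P(balanced) ≈ 0.2643, P(conservative) ≈ 0.2685
After 'fold-or-call': normaliser = 0.45·0.4672 + 0.9·0.2643 + 0.6·0.2685; P(aggressive) ≈ 0.3451, P(balanced) ≈ 0.3904, P(conservative) ≈ 0.2644

0.3904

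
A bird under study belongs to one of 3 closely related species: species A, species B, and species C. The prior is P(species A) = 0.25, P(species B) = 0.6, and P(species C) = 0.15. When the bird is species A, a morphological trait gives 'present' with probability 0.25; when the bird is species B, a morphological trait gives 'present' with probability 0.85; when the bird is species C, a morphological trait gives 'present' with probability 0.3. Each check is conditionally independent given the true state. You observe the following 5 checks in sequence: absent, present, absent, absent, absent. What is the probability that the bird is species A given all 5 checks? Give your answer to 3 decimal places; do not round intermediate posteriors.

0.641

After 'absent': normaliser = 0.75·0.2500 + 0.15·0.6000 + 0.7·0.1500; P(species A) ≈ 0.4902, P(species B) ≈ 0.2353, P(species C) ≈ 0.2745
After 'present': normaliser = 0.25·0.4902 + 0.85·0.2353 + 0.3·0.2745; P(species A) ≈ 0.3027, P(species B) ≈ 0.4939, P(species C) ≈ 0.2034
After 'absent': normaliser = 0.75·0.3027 + 0.15·0.4939 + 0.7·0.2034; P(species A) ≈ 0.5119, P(species B) ≈ 0.1671, P(species C) ≈ 0.3210
After 'absent': normaliser = 0.75·0.5119 + 0.15·0.1671 + 0.7·0.3210; P(species A) ≈ 0.6058, P(species B) ≈ 0.0395, P(species C) ≈ 0.3546
After 'absent': normaliser = 0.75·0.6058 + 0.15·0.0395 + 0.7·0.3546; P(species A) ≈ 0.6413, P(species B) ≈ 0.0084, P(species C) ≈ 0.3504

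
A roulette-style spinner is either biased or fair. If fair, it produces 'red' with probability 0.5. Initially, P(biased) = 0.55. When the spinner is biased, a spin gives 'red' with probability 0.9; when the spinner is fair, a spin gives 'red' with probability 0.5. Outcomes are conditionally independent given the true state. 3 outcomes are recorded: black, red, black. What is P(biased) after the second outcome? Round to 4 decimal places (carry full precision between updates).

0.3056

After 'black': P(biased) = 0.1·0.5500 / (0.1·0.5500 + 0.5·0.4500) ≈ 0.1964
After 'red': P(biased) = 0.9·0.1964 / (0.9·0.1964 + 0.5·0.8036) ≈ 0.3056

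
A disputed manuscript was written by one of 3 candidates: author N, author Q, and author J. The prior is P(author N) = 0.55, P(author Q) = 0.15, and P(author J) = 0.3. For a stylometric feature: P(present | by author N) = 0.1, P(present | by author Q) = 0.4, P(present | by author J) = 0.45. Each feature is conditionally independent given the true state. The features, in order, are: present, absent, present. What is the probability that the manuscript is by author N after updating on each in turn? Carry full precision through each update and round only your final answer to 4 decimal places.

After 'present': normaliser = 0.1·0.5500 + 0.4·0.1500 + 0.45·0.3000; P(author N) ≈ 0.2200, P(author Q) ≈ 0.2400, P(author J) ≈ 0.5400
After 'absent': normaliser = 0.9·0.2200 + 0.6·0.2400 + 0.55·0.5400; P(author N) ≈ 0.3099, P(author Q) ≈ 0.2254, P(author J) ≈ 0.4648
After 'present': normaliser = 0.1·0.3099 + 0.4·0.2254 + 0.45·0.4648; P(author N) ≈ 0.0938, P(author Q) ≈ 0.2729, P(author J) ≈ 0.6333

0.0938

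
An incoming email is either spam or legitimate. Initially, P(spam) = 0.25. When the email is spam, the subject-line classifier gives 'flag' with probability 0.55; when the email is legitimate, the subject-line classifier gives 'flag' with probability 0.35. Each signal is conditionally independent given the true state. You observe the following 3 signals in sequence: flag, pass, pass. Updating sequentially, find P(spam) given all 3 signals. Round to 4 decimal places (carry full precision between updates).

0.2007

After 'flag': P(spam) = 0.55·0.2500 / (0.55·0.2500 + 0.35·0.7500) ≈ 0.3438
After 'pass': P(spam) = 0.45·0.3438 / (0.45·0.3438 + 0.65·0.6562) ≈ 0.2661
After 'pass': P(spam) = 0.45·0.2661 / (0.45·0.2661 + 0.65·0.7339) ≈ 0.2007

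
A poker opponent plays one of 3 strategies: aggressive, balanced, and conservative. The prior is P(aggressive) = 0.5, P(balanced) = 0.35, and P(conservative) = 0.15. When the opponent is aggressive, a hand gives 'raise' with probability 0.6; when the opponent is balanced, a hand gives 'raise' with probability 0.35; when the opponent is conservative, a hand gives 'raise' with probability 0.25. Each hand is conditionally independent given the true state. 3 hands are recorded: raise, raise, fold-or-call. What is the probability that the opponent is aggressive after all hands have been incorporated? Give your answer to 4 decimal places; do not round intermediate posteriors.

After 'raise': normaliser = 0.6·0.5000 + 0.35·0.3500 + 0.25·0.1500; P(aggressive) ≈ 0.6522, P(balanced) ≈ 0.2663, P(conservative) ≈ 0.0815
After 'raise': normaliser = 0.6·0.6522 + 0.35·0.2663 + 0.25·0.0815; P(aggressive) ≈ 0.7750, P(balanced) ≈ 0.1846, P(conservative) ≈ 0.0404
After 'fold-or-call': normaliser = 0.4·0.7750 + 0.65·0.1846 + 0.75·0.0404; P(aggressive) ≈ 0.6735, P(balanced) ≈ 0.2607, P(conservative) ≈ 0.0658

0.6735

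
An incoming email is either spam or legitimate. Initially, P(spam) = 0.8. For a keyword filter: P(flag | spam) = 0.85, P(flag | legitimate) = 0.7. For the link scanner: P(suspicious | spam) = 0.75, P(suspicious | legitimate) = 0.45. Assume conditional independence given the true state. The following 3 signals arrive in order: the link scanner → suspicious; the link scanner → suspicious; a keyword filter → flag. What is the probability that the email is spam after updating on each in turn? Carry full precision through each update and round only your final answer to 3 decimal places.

0.931

After the link scanner='suspicious': P(spam) = 0.75·0.8000 / (0.75·0.8000 + 0.45·0.2000) ≈ 0.8696
After the link scanner='suspicious': P(spam) = 0.75·0.8696 / (0.75·0.8696 + 0.45·0.1304) ≈ 0.9174
After a keyword filter='flag': P(spam) = 0.85·0.9174 / (0.85·0.9174 + 0.7·0.0826) ≈ 0.9310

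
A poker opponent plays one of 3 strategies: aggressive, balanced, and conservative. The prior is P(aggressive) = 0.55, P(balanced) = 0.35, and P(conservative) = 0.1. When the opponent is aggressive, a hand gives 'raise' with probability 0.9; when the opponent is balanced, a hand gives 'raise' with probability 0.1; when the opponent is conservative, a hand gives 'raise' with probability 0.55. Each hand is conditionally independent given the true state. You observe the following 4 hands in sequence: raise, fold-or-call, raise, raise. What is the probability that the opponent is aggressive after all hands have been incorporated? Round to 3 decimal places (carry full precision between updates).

After 'raise': normaliser = 0.9·0.5500 + 0.1·0.3500 + 0.55·0.1000; P(aggressive) ≈ 0.8462, P(balanced) ≈ 0.0598, P(conservative) ≈ 0.0940
After 'fold-or-call': normaliser = 0.1·0.8462 + 0.9·0.0598 + 0.45·0.0940; P(aggressive) ≈ 0.4681, P(balanced) ≈ 0.2979, P(conservative) ≈ 0.2340
After 'raise': normaliser = 0.9·0.4681 + 0.1·0.2979 + 0.55·0.2340; P(aggressive) ≈ 0.7266, P(balanced) ≈ 0.0514, P(conservative) ≈ 0.2220
After 'raise': normaliser = 0.9·0.7266 + 0.1·0.0514 + 0.55·0.2220; P(aggressive) ≈ 0.8371, P(balanced) ≈ 0.0066, P(conservative) ≈ 0.1563

0.837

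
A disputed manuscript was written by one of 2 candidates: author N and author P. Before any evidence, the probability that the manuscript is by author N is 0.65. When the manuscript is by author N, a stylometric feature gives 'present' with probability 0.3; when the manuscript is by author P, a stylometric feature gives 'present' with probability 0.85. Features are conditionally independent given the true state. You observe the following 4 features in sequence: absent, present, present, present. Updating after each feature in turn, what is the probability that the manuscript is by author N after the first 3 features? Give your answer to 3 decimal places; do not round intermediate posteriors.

0.519

After 'absent': P(author N) = 0.7·0.6500 / (0.7·0.6500 + 0.15·0.3500) ≈ 0.8966
After 'present': P(author N) = 0.3·0.8966 / (0.3·0.8966 + 0.85·0.1034) ≈ 0.7536
After 'present': P(author N) = 0.3·0.7536 / (0.3·0.7536 + 0.85·0.2464) ≈ 0.5191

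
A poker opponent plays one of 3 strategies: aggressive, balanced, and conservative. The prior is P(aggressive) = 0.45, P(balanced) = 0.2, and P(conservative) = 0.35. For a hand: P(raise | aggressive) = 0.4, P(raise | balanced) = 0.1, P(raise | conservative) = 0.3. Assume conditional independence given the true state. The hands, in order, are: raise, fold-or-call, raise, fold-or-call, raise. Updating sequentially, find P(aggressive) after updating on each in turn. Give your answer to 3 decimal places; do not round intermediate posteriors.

After 'raise': normaliser = 0.4·0.4500 + 0.1·0.2000 + 0.3·0.3500; P(aggressive) ≈ 0.5902, P(balanced) ≈ 0.0656, P(conservative) ≈ 0.3443
After 'fold-or-call': normaliser = 0.6·0.5902 + 0.9·0.0656 + 0.7·0.3443; P(aggressive) ≈ 0.5414, P(balanced) ≈ 0.0902, P(conservative) ≈ 0.3684
After 'raise': normaliser = 0.4·0.5414 + 0.1·0.0902 + 0.3·0.3684; P(aggressive) ≈ 0.6443, P(balanced) ≈ 0.0268, P(conservative) ≈ 0.3289
After 'fold-or-call': normaliser = 0.6·0.6443 + 0.9·0.0268 + 0.7·0.3289; P(aggressive) ≈ 0.6031, P(balanced) ≈ 0.0377, P(conservative) ≈ 0.3592
After 'raise': normaliser = 0.4·0.6031 + 0.1·0.0377 + 0.3·0.3592; P(aggressive) ≈ 0.6839, P(balanced) ≈ 0.0107, P(conservative) ≈ 0.3054

0.684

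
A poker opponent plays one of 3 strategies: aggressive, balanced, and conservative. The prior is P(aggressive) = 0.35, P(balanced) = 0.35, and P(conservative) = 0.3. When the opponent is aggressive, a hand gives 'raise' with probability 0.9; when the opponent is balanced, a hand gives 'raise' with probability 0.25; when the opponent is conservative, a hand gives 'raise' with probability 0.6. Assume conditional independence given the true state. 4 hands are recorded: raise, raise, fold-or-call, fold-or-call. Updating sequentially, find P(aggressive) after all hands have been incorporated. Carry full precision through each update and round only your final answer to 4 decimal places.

Apply Bayes' rule sequentially, carrying P(aggressive) forward.
After 'raise': normaliser = 0.9·0.3500 + 0.25·0.3500 + 0.6·0.3000; P(aggressive) ≈ 0.5408, P(balanced) ≈ 0.1502, P(conservative) ≈ 0.3090
After 'raise': normaliser = 0.9·0.5408 + 0.25·0.1502 + 0.6·0.3090; P(aggressive) ≈ 0.6858, P(balanced) ≈ 0.0529, P(conservative) ≈ 0.2613
After 'fold-or-call': normaliser = 0.1·0.6858 + 0.75·0.0529 + 0.4·0.2613; P(aggressive) ≈ 0.3223, P(balanced) ≈ 0.1865, P(conservative) ≈ 0.4912
After 'fold-or-call': normaliser = 0.1·0.3223 + 0.75·0.1865 + 0.4·0.4912; P(aggressive) ≈ 0.0874, P(balanced) ≈ 0.3795, P(conservative) ≈ 0.5330

0.0874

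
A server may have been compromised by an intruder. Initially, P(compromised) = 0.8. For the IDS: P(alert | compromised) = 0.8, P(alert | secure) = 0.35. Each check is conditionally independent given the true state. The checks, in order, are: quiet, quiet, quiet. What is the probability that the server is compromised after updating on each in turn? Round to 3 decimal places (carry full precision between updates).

0.104

Each posterior becomes the prior for the next update.
After 'quiet': P(compromised) = 0.2·0.8000 / (0.2·0.8000 + 0.65·0.2000) ≈ 0.5517
After 'quiet': P(compromised) = 0.2·0.5517 / (0.2·0.5517 + 0.65·0.4483) ≈ 0.2747
After 'quiet': P(compromised) = 0.2·0.2747 / (0.2·0.2747 + 0.65·0.7253) ≈ 0.1044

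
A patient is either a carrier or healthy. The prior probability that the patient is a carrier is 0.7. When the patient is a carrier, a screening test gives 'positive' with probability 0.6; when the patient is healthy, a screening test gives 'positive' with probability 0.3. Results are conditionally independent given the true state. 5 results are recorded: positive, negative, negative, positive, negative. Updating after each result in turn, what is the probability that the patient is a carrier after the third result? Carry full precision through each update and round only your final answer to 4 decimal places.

Apply Bayes' rule sequentially, carrying P(carrier) forward.
After 'positive': P(carrier) = 0.6·0.7000 / (0.6·0.7000 + 0.3·0.3000) ≈ 0.8235
After 'negative': P(carrier) = 0.4·0.8235 / (0.4·0.8235 + 0.7·0.1765) ≈ 0.7273
After 'negative': P(carrier) = 0.4·0.7273 / (0.4·0.7273 + 0.7·0.2727) ≈ 0.6038

0.6038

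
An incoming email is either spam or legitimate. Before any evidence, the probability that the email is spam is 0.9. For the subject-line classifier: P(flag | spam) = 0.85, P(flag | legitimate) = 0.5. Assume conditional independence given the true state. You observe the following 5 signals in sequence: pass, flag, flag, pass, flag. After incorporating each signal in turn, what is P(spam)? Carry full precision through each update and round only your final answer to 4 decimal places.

After 'pass': P(spam) = 0.15·0.9000 / (0.15·0.9000 + 0.5·0.1000) ≈ 0.7297
After 'flag': P(spam) = 0.85·0.7297 / (0.85·0.7297 + 0.5·0.2703) ≈ 0.8211
After 'flag': P(spam) = 0.85·0.8211 / (0.85·0.8211 + 0.5·0.1789) ≈ 0.8864
After 'pass': P(spam) = 0.15·0.8864 / (0.15·0.8864 + 0.5·0.1136) ≈ 0.7007
After 'flag': P(spam) = 0.85·0.7007 / (0.85·0.7007 + 0.5·0.2993) ≈ 0.7992

0.7992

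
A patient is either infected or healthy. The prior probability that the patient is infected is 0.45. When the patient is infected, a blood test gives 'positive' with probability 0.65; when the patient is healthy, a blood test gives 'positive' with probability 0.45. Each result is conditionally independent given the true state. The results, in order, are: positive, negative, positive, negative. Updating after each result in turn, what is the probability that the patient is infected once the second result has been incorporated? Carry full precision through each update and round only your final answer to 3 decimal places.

0.429

After 'positive': P(infected) = 0.65·0.4500 / (0.65·0.4500 + 0.45·0.5500) ≈ 0.5417
After 'negative': P(infected) = 0.35·0.5417 / (0.35·0.5417 + 0.55·0.4583) ≈ 0.4292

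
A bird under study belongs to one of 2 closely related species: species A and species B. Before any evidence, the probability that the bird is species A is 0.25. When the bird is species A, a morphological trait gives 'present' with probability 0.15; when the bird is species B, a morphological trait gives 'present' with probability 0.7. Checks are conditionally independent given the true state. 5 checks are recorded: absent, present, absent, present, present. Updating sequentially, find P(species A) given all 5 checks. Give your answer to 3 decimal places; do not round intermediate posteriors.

0.026

After 'absent': P(species A) = 0.85·0.2500 / (0.85·0.2500 + 0.3·0.7500) ≈ 0.4857
After 'present': P(species A) = 0.15·0.4857 / (0.15·0.4857 + 0.7·0.5143) ≈ 0.1683
After 'absent': P(species A) = 0.85·0.1683 / (0.85·0.1683 + 0.3·0.8317) ≈ 0.3644
After 'present': P(species A) = 0.15·0.3644 / (0.15·0.3644 + 0.7·0.6356) ≈ 0.1094
After 'present': P(species A) = 0.15·0.1094 / (0.15·0.1094 + 0.7·0.8906) ≈ 0.0257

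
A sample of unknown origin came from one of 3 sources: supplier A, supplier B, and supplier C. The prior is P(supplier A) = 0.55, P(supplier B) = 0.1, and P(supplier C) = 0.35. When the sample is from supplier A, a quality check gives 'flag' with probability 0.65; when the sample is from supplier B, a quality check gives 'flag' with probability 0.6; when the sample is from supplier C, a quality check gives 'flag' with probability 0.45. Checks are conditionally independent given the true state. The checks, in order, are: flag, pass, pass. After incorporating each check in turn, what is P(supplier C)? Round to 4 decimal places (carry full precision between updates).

After 'flag': normaliser = 0.65·0.5500 + 0.6·0.1000 + 0.45·0.3500; P(supplier A) ≈ 0.6217, P(supplier B) ≈ 0.1043, P(supplier C) ≈ 0.2739
After 'pass': normaliser = 0.35·0.6217 + 0.4·0.1043 + 0.55·0.2739; P(supplier A) ≈ 0.5308, P(supplier B) ≈ 0.1018, P(supplier C) ≈ 0.3674
After 'pass': normaliser = 0.35·0.5308 + 0.4·0.1018 + 0.55·0.3674; P(supplier A) ≈ 0.4334, P(supplier B) ≈ 0.0950, P(supplier C) ≈ 0.4715

0.4715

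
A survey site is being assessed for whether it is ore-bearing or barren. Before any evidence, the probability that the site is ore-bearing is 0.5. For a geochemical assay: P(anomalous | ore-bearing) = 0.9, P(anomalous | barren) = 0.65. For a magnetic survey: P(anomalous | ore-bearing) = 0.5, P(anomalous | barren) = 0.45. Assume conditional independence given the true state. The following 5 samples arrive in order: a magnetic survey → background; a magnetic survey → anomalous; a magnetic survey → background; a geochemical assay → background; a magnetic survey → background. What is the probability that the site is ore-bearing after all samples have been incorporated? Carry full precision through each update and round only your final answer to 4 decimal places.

After a magnetic survey='background': P(ore) = 0.5·0.5000 / (0.5·0.5000 + 0.55·0.5000) ≈ 0.4762
After a magnetic survey='anomalous': P(ore) = 0.5·0.4762 / (0.5·0.4762 + 0.45·0.5238) ≈ 0.5025
After a magnetic survey='background': P(ore) = 0.5·0.5025 / (0.5·0.5025 + 0.55·0.4975) ≈ 0.4787
After a geochemical assay='background': P(ore) = 0.1·0.4787 / (0.1·0.4787 + 0.35·0.5213) ≈ 0.2078
After a magnetic survey='background': P(ore) = 0.5·0.2078 / (0.5·0.2078 + 0.55·0.7922) ≈ 0.1926

0.1926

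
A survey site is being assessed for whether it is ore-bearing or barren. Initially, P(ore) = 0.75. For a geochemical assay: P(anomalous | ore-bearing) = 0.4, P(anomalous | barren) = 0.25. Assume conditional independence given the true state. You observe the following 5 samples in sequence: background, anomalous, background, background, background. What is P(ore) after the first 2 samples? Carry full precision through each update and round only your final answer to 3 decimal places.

After 'background': P(ore) = 0.6·0.7500 / (0.6·0.7500 + 0.75·0.2500) ≈ 0.7059
After 'anomalous': P(ore) = 0.4·0.7059 / (0.4·0.7059 + 0.25·0.2941) ≈ 0.7934

0.793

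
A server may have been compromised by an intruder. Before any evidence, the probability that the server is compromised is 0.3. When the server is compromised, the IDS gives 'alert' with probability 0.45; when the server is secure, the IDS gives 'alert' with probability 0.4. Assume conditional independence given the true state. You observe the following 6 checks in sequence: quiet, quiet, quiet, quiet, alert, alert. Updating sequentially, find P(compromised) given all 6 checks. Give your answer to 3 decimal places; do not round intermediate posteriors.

After 'quiet': P(compromised) = 0.55·0.3000 / (0.55·0.3000 + 0.6·0.7000) ≈ 0.2821
After 'quiet': P(compromised) = 0.55·0.2821 / (0.55·0.2821 + 0.6·0.7179) ≈ 0.2648
After 'quiet': P(compromised) = 0.55·0.2648 / (0.55·0.2648 + 0.6·0.7352) ≈ 0.2482
After 'quiet': P(compromised) = 0.55·0.2482 / (0.55·0.2482 + 0.6·0.7518) ≈ 0.2323
After 'alert': P(compromised) = 0.45·0.2323 / (0.45·0.2323 + 0.4·0.7677) ≈ 0.2540
After 'alert': P(compromised) = 0.45·0.2540 / (0.45·0.2540 + 0.4·0.7460) ≈ 0.2769

0.277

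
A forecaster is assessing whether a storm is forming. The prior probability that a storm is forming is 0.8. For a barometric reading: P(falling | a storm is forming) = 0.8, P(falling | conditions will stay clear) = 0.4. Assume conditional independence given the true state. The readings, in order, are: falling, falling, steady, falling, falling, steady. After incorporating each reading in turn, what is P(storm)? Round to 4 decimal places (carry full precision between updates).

0.8767

After 'falling': P(storm) = 0.8·0.8000 / (0.8·0.8000 + 0.4·0.2000) ≈ 0.8889
After 'falling': P(storm) = 0.8·0.8889 / (0.8·0.8889 + 0.4·0.1111) ≈ 0.9412
After 'steady': P(storm) = 0.2·0.9412 / (0.2·0.9412 + 0.6·0.0588) ≈ 0.8421
After 'falling': P(storm) = 0.8·0.8421 / (0.8·0.8421 + 0.4·0.1579) ≈ 0.9143
After 'falling': P(storm) = 0.8·0.9143 / (0.8·0.9143 + 0.4·0.0857) ≈ 0.9552
After 'steady': P(storm) = 0.2·0.9552 / (0.2·0.9552 + 0.6·0.0448) ≈ 0.8767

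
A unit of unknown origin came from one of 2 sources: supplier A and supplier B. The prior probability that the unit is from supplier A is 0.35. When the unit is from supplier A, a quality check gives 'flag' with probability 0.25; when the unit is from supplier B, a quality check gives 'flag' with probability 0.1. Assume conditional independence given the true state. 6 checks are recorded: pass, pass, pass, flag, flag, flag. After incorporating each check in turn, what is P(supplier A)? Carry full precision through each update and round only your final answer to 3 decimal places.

Each posterior becomes the prior for the next update.
After 'pass': P(supplier A) = 0.75·0.3500 / (0.75·0.3500 + 0.9·0.6500) ≈ 0.3097
After 'pass': P(supplier A) = 0.75·0.3097 / (0.75·0.3097 + 0.9·0.6903) ≈ 0.2722
After 'pass': P(supplier A) = 0.75·0.2722 / (0.75·0.2722 + 0.9·0.7278) ≈ 0.2376
After 'flag': P(supplier A) = 0.25·0.2376 / (0.25·0.2376 + 0.1·0.7624) ≈ 0.4379
After 'flag': P(supplier A) = 0.25·0.4379 / (0.25·0.4379 + 0.1·0.5621) ≈ 0.6607
After 'flag': P(supplier A) = 0.25·0.6607 / (0.25·0.6607 + 0.1·0.3393) ≈ 0.8296

0.830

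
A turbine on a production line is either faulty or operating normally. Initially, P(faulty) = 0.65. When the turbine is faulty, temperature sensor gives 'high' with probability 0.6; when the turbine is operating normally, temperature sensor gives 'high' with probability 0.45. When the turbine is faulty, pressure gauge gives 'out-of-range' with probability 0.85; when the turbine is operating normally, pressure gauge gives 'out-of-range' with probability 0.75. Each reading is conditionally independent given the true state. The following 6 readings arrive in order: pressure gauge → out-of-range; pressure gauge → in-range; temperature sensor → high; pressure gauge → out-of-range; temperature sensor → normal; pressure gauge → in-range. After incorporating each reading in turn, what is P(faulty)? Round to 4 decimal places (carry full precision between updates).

After pressure gauge='out-of-range': P(faulty) = 0.85·0.6500 / (0.85·0.6500 + 0.75·0.3500) ≈ 0.6779
After pressure gauge='in-range': P(faulty) = 0.15·0.6779 / (0.15·0.6779 + 0.25·0.3221) ≈ 0.5581
After temperature sensor='high': P(faulty) = 0.6·0.5581 / (0.6·0.5581 + 0.45·0.4419) ≈ 0.6274
After pressure gauge='out-of-range': P(faulty) = 0.85·0.6274 / (0.85·0.6274 + 0.75·0.3726) ≈ 0.6562
After temperature sensor='normal': P(faulty) = 0.4·0.6562 / (0.4·0.6562 + 0.55·0.3438) ≈ 0.5812
After pressure gauge='in-range': P(faulty) = 0.15·0.5812 / (0.15·0.5812 + 0.25·0.4188) ≈ 0.4544

0.4544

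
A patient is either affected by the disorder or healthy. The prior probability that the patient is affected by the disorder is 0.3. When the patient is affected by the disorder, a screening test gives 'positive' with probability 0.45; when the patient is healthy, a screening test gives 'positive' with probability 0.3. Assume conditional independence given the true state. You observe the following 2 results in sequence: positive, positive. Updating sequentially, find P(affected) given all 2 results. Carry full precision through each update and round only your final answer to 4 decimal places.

After 'positive': P(affected) = 0.45·0.3000 / (0.45·0.3000 + 0.3·0.7000) ≈ 0.3913
After 'positive': P(affected) = 0.45·0.3913 / (0.45·0.3913 + 0.3·0.6087) ≈ 0.4909

0.4909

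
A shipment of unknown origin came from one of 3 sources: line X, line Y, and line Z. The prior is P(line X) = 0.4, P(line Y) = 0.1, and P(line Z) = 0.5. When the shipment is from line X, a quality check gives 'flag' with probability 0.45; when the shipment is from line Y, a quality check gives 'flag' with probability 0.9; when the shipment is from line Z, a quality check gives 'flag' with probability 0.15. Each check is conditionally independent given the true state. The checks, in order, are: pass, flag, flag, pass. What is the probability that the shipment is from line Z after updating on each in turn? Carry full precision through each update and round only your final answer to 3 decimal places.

After 'pass': normaliser = 0.55·0.4000 + 0.1·0.1000 + 0.85·0.5000; P(line X) ≈ 0.3359, P(line Y) ≈ 0.0153, P(line Z) ≈ 0.6489
After 'flag': normaliser = 0.45·0.3359 + 0.9·0.0153 + 0.15·0.6489; P(line X) ≈ 0.5764, P(line Y) ≈ 0.0524, P(line Z) ≈ 0.3712
After 'flag': normaliser = 0.45·0.5764 + 0.9·0.0524 + 0.15·0.3712; P(line X) ≈ 0.7161, P(line Y) ≈ 0.1302, P(line Z) ≈ 0.1537
After 'pass': normaliser = 0.55·0.7161 + 0.1·0.1302 + 0.85·0.1537; P(line X) ≈ 0.7327, P(line Y) ≈ 0.0242, P(line Z) ≈ 0.2431

0.243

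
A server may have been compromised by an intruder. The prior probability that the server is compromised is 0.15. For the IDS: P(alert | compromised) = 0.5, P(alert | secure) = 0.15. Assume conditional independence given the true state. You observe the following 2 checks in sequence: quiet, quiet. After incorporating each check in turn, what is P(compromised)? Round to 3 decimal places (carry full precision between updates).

After 'quiet': P(compromised) = 0.5·0.1500 / (0.5·0.1500 + 0.85·0.8500) ≈ 0.0940
After 'quiet': P(compromised) = 0.5·0.0940 / (0.5·0.0940 + 0.85·0.9060) ≈ 0.0575

0.058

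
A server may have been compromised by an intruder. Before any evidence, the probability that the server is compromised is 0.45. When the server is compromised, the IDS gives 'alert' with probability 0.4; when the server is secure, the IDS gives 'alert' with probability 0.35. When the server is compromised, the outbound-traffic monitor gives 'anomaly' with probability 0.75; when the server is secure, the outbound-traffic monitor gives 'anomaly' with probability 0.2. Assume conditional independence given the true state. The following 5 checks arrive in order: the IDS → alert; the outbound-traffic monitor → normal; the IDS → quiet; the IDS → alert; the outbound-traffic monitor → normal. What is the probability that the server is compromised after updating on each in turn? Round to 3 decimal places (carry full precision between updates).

0.088

After the IDS='alert': P(compromised) = 0.4·0.4500 / (0.4·0.4500 + 0.35·0.5500) ≈ 0.4832
After the outbound-traffic monitor='normal': P(compromised) = 0.25·0.4832 / (0.25·0.4832 + 0.8·0.5168) ≈ 0.2261
After the IDS='quiet': P(compromised) = 0.6·0.2261 / (0.6·0.2261 + 0.65·0.7739) ≈ 0.2124
After the IDS='alert': P(compromised) = 0.4·0.2124 / (0.4·0.2124 + 0.35·0.7876) ≈ 0.2356
After the outbound-traffic monitor='normal': P(compromised) = 0.25·0.2356 / (0.25·0.2356 + 0.8·0.7644) ≈ 0.0879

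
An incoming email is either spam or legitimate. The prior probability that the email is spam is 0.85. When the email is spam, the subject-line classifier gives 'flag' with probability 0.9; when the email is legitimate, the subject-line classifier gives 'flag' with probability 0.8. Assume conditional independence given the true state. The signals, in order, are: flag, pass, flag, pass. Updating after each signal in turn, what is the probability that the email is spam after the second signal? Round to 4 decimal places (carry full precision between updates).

0.7612

After 'flag': P(spam) = 0.9·0.8500 / (0.9·0.8500 + 0.8·0.1500) ≈ 0.8644
After 'pass': P(spam) = 0.1·0.8644 / (0.1·0.8644 + 0.2·0.1356) ≈ 0.7612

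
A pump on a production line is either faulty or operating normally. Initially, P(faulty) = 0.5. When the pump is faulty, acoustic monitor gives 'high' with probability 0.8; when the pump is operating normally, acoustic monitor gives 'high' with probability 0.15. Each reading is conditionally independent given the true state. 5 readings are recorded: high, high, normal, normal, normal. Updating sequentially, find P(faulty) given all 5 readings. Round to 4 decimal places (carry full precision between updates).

After 'high': P(faulty) = 0.8·0.5000 / (0.8·0.5000 + 0.15·0.5000) ≈ 0.8421
After 'high': P(faulty) = 0.8·0.8421 / (0.8·0.8421 + 0.15·0.1579) ≈ 0.9660
After 'normal': P(faulty) = 0.2·0.9660 / (0.2·0.9660 + 0.85·0.0340) ≈ 0.8700
After 'normal': P(faulty) = 0.2·0.8700 / (0.2·0.8700 + 0.85·0.1300) ≈ 0.6116
After 'normal': P(faulty) = 0.2·0.6116 / (0.2·0.6116 + 0.85·0.3884) ≈ 0.2704

0.2704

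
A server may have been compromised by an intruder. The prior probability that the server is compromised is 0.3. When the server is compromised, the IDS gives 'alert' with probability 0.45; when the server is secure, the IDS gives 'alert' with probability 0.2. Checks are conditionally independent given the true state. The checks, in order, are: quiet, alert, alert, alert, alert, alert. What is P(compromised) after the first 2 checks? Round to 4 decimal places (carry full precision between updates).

0.3987

After 'quiet': P(compromised) = 0.55·0.3000 / (0.55·0.3000 + 0.8·0.7000) ≈ 0.2276
After 'alert': P(compromised) = 0.45·0.2276 / (0.45·0.2276 + 0.2·0.7724) ≈ 0.3987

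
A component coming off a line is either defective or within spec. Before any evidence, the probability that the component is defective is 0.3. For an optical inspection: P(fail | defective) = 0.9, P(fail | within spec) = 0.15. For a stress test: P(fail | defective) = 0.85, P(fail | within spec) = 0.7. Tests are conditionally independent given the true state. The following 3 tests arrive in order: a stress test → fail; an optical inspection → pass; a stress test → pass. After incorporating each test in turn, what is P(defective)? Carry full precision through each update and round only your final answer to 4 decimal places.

After a stress test='fail': P(defective) = 0.85·0.3000 / (0.85·0.3000 + 0.7·0.7000) ≈ 0.3423
After an optical inspection='pass': P(defective) = 0.1·0.3423 / (0.1·0.3423 + 0.85·0.6577) ≈ 0.0577
After a stress test='pass': P(defective) = 0.15·0.0577 / (0.15·0.0577 + 0.3·0.9423) ≈ 0.0297

0.0297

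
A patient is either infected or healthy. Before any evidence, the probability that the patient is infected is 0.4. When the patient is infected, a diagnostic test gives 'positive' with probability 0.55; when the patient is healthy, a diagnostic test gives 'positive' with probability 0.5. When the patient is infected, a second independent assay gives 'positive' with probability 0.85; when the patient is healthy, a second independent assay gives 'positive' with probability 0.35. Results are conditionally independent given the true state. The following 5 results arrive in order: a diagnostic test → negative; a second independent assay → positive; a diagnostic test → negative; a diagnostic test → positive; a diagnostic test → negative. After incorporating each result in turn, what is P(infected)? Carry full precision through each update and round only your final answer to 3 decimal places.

After a diagnostic test='negative': P(infected) = 0.45·0.4000 / (0.45·0.4000 + 0.5·0.6000) ≈ 0.3750
After a second independent assay='positive': P(infected) = 0.85·0.3750 / (0.85·0.3750 + 0.35·0.6250) ≈ 0.5930
After a diagnostic test='negative': P(infected) = 0.45·0.5930 / (0.45·0.5930 + 0.5·0.4070) ≈ 0.5674
After a diagnostic test='positive': P(infected) = 0.55·0.5674 / (0.55·0.5674 + 0.5·0.4326) ≈ 0.5906
After a diagnostic test='negative': P(infected) = 0.45·0.5906 / (0.45·0.5906 + 0.5·0.4094) ≈ 0.5649

0.565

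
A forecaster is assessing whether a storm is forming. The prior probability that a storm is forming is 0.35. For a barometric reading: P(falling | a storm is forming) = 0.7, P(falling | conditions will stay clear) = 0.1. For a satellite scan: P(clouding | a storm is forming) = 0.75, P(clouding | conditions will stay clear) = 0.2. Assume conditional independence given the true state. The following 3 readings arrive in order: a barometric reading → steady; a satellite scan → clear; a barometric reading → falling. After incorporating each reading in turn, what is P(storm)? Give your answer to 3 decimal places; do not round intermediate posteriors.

0.282

After a barometric reading='steady': P(storm) = 0.3·0.3500 / (0.3·0.3500 + 0.9·0.6500) ≈ 0.1522
After a satellite scan='clear': P(storm) = 0.25·0.1522 / (0.25·0.1522 + 0.8·0.8478) ≈ 0.0531
After a barometric reading='falling': P(storm) = 0.7·0.0531 / (0.7·0.0531 + 0.1·0.9469) ≈ 0.2819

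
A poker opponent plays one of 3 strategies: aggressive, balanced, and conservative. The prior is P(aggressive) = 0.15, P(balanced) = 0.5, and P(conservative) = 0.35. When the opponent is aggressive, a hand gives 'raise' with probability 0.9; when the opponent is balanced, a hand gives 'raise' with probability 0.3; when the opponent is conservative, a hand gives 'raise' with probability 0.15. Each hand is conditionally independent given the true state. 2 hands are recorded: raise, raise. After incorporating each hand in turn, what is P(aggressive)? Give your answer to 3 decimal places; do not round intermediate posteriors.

0.697

After 'raise': normaliser = 0.9·0.1500 + 0.3·0.5000 + 0.15·0.3500; P(aggressive) ≈ 0.4000, P(balanced) ≈ 0.4444, P(conservative) ≈ 0.1556
After 'raise': normaliser = 0.9·0.4000 + 0.3·0.4444 + 0.15·0.1556; P(aggressive) ≈ 0.6968, P(balanced) ≈ 0.2581, P(conservative) ≈ 0.0452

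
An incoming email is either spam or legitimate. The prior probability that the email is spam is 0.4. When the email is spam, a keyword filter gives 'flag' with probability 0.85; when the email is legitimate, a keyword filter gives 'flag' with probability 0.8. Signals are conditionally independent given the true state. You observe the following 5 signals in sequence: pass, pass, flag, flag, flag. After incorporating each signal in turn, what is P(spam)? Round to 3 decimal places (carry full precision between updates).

0.310

After 'pass': P(spam) = 0.15·0.4000 / (0.15·0.4000 + 0.2·0.6000) ≈ 0.3333
After 'pass': P(spam) = 0.15·0.3333 / (0.15·0.3333 + 0.2·0.6667) ≈ 0.2727
After 'flag': P(spam) = 0.85·0.2727 / (0.85·0.2727 + 0.8·0.7273) ≈ 0.2849
After 'flag': P(spam) = 0.85·0.2849 / (0.85·0.2849 + 0.8·0.7151) ≈ 0.2974
After 'flag': P(spam) = 0.85·0.2974 / (0.85·0.2974 + 0.8·0.7026) ≈ 0.3102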